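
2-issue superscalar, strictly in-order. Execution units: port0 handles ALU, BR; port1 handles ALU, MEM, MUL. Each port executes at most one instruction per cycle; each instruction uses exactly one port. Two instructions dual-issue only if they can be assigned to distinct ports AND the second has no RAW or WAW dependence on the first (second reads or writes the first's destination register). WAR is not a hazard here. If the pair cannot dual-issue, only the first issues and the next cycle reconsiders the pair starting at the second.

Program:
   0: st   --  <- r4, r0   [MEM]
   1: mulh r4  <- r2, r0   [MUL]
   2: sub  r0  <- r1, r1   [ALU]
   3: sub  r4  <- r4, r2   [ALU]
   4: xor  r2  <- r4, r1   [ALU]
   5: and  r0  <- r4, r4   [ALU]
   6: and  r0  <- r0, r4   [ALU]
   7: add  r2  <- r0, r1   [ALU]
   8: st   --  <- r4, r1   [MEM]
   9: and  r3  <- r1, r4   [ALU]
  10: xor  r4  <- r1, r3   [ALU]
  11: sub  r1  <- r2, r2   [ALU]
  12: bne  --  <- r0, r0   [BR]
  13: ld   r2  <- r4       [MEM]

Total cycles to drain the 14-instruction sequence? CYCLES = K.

0. st.MEM @i0  | no-port MEM/MUL
1. mulh.MUL+sub.ALU @i1&i2  | 2-wide
2. sub.ALU @i3  | RAW r4
3. xor.ALU+and.ALU @i4&i5  | 2-wide
4. and.ALU @i6  | RAW r0
5. add.ALU+st.MEM @i7&i8  | 2-wide
6. and.ALU @i9  | RAW r3
7. xor.ALU+sub.ALU @i10&i11  | 2-wide
8. bne.BR+ld.MEM @i12&i13  | 2-wide

CYCLES = 9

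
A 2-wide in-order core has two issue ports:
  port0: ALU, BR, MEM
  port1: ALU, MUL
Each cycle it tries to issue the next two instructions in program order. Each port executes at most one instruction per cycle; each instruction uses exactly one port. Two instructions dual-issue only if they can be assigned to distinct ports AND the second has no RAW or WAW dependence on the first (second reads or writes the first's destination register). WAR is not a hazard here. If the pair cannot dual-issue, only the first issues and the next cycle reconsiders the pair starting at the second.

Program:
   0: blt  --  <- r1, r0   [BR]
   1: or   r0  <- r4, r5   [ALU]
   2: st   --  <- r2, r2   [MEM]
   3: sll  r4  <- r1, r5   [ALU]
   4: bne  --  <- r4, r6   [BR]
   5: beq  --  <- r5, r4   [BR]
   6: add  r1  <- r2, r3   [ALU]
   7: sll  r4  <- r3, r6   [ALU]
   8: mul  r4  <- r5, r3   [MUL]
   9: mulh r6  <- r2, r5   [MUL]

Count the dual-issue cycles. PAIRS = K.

c0: i0,i1 blt.BR;or.ALU  pair
c1: i2,i3 st.MEM;sll.ALU  pair
c2: i4 bne.BR  no-port BR/BR
c3: i5,i6 beq.BR;add.ALU  pair
c4: i7 sll.ALU  WAW r4
c5: i8 mul.MUL  no-port MUL/MUL
c6: i9 mulh.MUL  tail

PAIRS = 3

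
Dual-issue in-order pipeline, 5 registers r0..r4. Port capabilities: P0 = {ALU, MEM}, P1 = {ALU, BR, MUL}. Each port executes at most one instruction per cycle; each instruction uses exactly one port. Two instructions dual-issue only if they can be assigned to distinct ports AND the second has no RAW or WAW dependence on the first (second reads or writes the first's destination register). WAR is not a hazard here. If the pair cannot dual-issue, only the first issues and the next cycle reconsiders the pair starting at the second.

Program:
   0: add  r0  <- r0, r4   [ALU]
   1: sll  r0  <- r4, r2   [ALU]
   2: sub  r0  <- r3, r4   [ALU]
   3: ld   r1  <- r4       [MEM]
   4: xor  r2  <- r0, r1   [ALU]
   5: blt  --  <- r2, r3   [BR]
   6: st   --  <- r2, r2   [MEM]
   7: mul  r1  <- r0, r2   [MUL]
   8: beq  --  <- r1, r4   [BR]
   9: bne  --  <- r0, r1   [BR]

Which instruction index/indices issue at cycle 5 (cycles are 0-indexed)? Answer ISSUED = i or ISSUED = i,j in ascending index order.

ISSUED = 7

0. add.ALU @i0  | WAW r0
1. sll.ALU @i1  | WAW r0
2. sub.ALU ld.MEM @i2+i3  | dual
3. xor.ALU @i4  | RAW r2
4. blt.BR st.MEM @i5+i6  | dual
5. mul.MUL @i7  | no-port MUL/BR
6. beq.BR @i8  | no-port BR/BR
7. bne.BR @i9  | tail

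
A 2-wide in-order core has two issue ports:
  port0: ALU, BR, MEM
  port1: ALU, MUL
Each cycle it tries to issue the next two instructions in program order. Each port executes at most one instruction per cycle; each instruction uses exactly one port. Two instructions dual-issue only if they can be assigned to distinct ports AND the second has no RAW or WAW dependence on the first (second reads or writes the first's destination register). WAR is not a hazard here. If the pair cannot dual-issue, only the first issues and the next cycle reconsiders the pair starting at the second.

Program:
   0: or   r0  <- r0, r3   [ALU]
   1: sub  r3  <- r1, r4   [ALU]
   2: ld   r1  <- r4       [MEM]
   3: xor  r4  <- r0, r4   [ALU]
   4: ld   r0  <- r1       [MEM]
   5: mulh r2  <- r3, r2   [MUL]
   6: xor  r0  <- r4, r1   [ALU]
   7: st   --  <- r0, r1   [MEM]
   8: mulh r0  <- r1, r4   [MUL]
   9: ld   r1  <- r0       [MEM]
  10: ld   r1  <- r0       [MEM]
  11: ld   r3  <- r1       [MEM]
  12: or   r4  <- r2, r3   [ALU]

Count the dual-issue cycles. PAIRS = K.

[0] i0+i1  or sub  -- pair
[1] i2+i3  ld xor  -- pair
[2] i4+i5  ld mulh  -- pair
[3] i6  xor  -- RAW r0
[4] i7+i8  st mulh  -- pair
[5] i9  ld  -- no-port MEM/MEM
[6] i10  ld  -- no-port MEM/MEM
[7] i11  ld  -- RAW r3
[8] i12  or  -- tail

PAIRS = 4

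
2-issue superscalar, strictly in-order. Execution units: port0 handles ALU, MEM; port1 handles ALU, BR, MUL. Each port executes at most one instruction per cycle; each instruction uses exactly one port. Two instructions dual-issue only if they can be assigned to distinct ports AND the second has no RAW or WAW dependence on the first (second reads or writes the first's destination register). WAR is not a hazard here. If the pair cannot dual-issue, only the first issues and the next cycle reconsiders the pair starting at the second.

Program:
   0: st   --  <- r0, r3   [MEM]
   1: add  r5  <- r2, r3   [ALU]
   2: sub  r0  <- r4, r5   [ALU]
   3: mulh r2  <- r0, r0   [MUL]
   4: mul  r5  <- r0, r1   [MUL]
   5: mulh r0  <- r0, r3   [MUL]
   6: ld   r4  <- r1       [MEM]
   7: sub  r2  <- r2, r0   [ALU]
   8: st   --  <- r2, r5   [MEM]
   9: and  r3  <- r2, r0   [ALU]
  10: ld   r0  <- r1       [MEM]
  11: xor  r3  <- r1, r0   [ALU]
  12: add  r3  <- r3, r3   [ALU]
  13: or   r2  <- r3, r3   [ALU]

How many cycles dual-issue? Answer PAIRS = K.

PAIRS = 3

  cy0 -> i0+i1 (st.MEM+add.ALU) 2-wide
  cy1 -> i2 (sub.ALU) RAW r0
  cy2 -> i3 (mulh.MUL) no-port MUL/MUL
  cy3 -> i4 (mul.MUL) no-port MUL/MUL
  cy4 -> i5+i6 (mulh.MUL+ld.MEM) 2-wide
  cy5 -> i7 (sub.ALU) RAW r2
  cy6 -> i8+i9 (st.MEM+and.ALU) 2-wide
  cy7 -> i10 (ld.MEM) RAW r0
  cy8 -> i11 (xor.ALU) RAW+WAW r3
  cy9 -> i12 (add.ALU) RAW r3
  cy10 -> i13 (or.ALU) tail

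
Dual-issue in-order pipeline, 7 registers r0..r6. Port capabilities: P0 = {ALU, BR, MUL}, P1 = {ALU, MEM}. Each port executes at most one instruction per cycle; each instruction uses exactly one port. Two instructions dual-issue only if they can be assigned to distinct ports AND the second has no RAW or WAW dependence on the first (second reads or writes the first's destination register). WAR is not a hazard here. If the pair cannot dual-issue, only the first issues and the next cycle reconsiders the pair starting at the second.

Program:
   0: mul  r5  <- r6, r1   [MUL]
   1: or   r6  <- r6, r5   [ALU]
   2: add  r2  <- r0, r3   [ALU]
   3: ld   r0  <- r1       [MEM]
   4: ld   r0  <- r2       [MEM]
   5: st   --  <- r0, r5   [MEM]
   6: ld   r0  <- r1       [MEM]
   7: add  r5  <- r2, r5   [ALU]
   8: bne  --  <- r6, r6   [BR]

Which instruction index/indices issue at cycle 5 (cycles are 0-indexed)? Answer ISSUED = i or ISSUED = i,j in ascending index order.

[0] i0  mul  -- RAW r5
[1] i1+i2  or+add  -- 2-wide
[2] i3  ld  -- no-port MEM/MEM
[3] i4  ld  -- no-port MEM/MEM
[4] i5  st  -- no-port MEM/MEM
[5] i6+i7  ld+add  -- 2-wide
[6] i8  bne  -- tail

ISSUED = 6,7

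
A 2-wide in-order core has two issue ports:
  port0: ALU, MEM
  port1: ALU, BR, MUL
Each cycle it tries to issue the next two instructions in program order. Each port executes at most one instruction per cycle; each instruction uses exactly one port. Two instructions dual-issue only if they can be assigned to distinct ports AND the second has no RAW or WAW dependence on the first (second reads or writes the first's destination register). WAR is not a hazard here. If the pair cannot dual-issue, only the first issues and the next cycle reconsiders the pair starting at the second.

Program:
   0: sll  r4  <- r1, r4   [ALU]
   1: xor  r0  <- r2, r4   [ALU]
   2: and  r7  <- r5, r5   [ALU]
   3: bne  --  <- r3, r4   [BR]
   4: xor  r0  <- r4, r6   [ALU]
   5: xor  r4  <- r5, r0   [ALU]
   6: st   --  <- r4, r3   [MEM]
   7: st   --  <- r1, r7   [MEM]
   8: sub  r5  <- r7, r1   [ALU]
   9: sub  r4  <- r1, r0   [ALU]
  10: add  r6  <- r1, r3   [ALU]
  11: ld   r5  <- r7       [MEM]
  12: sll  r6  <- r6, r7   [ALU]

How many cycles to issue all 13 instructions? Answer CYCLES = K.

  cy0 -> i0 (sll) RAW r4
  cy1 -> i1+i2 (xor;and) 2-wide
  cy2 -> i3+i4 (bne;xor) 2-wide
  cy3 -> i5 (xor) RAW r4
  cy4 -> i6 (st) no-port MEM/MEM
  cy5 -> i7+i8 (st;sub) 2-wide
  cy6 -> i9+i10 (sub;add) 2-wide
  cy7 -> i11+i12 (ld;sll) 2-wide

CYCLES = 8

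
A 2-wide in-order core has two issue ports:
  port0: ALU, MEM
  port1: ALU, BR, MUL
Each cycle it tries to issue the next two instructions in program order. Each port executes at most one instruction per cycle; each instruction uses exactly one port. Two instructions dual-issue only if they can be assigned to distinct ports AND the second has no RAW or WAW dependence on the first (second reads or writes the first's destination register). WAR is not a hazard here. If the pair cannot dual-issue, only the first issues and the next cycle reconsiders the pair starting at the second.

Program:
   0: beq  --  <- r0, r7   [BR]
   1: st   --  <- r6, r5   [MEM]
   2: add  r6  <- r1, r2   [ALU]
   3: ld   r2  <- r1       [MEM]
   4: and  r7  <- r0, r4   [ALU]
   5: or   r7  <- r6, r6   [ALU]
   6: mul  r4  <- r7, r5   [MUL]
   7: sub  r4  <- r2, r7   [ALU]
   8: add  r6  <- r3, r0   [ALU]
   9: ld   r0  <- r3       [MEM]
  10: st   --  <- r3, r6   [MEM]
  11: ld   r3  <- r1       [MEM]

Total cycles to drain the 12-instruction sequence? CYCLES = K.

CYCLES = 9

0. beq;st @i0/i1  | 2-wide
1. add;ld @i2/i3  | 2-wide
2. and @i4  | WAW r7
3. or @i5  | RAW r7
4. mul @i6  | WAW r4
5. sub;add @i7/i8  | 2-wide
6. ld @i9  | no-port MEM/MEM
7. st @i10  | no-port MEM/MEM
8. ld @i11  | tail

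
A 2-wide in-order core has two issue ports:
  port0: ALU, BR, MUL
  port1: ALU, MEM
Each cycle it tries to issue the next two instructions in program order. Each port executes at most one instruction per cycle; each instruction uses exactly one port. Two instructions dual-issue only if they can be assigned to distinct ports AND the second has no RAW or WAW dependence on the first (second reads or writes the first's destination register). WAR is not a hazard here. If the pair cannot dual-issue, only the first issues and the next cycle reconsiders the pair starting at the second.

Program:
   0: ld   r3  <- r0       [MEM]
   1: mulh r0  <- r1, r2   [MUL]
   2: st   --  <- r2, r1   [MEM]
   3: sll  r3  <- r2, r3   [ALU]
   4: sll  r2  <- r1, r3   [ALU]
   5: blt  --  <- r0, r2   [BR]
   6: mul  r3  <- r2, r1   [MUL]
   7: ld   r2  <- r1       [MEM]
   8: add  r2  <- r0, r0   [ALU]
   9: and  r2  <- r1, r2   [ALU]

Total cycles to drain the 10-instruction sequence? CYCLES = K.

c0: i0+i1 ld.MEM/mulh.MUL  dual
c1: i2+i3 st.MEM/sll.ALU  dual
c2: i4 sll.ALU  RAW r2
c3: i5 blt.BR  no-port BR/MUL
c4: i6+i7 mul.MUL/ld.MEM  dual
c5: i8 add.ALU  RAW+WAW r2
c6: i9 and.ALU  tail

CYCLES = 7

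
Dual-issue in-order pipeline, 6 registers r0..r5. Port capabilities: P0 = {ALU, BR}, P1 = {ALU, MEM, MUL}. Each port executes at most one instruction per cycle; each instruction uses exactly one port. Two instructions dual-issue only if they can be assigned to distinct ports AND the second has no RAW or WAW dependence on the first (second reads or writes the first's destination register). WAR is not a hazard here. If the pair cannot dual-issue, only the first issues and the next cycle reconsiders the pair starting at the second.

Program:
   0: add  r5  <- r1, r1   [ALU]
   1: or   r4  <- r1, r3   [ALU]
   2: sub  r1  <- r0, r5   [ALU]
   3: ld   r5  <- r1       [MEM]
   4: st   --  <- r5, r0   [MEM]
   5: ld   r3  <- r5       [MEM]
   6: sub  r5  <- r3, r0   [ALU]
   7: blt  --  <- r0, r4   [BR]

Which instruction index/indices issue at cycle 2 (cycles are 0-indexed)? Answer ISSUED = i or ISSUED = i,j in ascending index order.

ISSUED = 3

  cy0 -> i0,i1 (add.ALU or.ALU) dual
  cy1 -> i2 (sub.ALU) RAW r1
  cy2 -> i3 (ld.MEM) no-port MEM/MEM
  cy3 -> i4 (st.MEM) no-port MEM/MEM
  cy4 -> i5 (ld.MEM) RAW r3
  cy5 -> i6,i7 (sub.ALU blt.BR) dual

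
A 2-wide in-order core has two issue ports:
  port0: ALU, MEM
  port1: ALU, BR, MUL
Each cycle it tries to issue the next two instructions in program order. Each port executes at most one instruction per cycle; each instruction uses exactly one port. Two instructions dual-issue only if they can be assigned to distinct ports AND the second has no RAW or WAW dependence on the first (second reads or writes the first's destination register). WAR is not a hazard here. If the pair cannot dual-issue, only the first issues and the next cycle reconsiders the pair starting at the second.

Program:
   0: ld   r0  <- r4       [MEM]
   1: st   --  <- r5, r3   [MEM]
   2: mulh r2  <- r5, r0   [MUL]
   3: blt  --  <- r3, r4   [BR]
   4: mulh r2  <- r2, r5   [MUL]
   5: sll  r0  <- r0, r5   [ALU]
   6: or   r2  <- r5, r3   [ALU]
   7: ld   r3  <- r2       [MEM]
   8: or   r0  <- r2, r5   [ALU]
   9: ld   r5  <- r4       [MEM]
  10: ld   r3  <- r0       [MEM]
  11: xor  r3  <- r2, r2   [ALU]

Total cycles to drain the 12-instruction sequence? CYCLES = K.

c0: i0 ld  no-port MEM/MEM
c1: i1/i2 st+mulh  dual
c2: i3 blt  no-port BR/MUL
c3: i4/i5 mulh+sll  dual
c4: i6 or  RAW r2
c5: i7/i8 ld+or  dual
c6: i9 ld  no-port MEM/MEM
c7: i10 ld  WAW r3
c8: i11 xor  tail

CYCLES = 9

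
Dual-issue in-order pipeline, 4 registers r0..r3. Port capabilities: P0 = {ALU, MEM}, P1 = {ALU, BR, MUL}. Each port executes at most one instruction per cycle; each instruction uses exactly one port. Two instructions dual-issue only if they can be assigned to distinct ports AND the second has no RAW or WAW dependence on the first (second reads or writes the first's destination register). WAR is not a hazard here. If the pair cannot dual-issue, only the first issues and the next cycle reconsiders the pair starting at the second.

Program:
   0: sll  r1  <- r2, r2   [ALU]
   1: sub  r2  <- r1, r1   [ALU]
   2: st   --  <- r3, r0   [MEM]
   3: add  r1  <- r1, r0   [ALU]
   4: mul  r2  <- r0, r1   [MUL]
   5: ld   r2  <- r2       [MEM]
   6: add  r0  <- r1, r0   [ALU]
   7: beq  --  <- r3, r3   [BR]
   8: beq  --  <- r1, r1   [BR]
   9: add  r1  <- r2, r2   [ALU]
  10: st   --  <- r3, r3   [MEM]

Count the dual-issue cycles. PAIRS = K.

PAIRS = 3

[0] i0  sll  -- RAW r1
[1] i1+i2  sub st  -- dual
[2] i3  add  -- RAW r1
[3] i4  mul  -- RAW+WAW r2
[4] i5+i6  ld add  -- dual
[5] i7  beq  -- no-port BR/BR
[6] i8+i9  beq add  -- dual
[7] i10  st  -- tail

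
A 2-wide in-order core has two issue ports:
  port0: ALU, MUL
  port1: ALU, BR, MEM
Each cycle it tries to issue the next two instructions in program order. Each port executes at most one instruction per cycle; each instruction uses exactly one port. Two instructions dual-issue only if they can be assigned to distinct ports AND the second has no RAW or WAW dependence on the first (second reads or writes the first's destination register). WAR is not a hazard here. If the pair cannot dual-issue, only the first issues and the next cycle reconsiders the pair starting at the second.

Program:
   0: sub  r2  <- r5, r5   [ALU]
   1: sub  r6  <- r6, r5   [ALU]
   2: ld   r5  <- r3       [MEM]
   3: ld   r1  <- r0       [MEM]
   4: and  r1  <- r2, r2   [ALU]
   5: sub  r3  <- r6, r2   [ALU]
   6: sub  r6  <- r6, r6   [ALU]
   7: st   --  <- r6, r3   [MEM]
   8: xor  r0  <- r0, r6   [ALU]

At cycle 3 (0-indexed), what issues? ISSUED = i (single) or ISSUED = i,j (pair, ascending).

t=0 i0/i1:sub.ALU;sub.ALU ; dual
t=1 i2:ld.MEM ; no-port MEM/MEM
t=2 i3:ld.MEM ; WAW r1
t=3 i4/i5:and.ALU;sub.ALU ; dual
t=4 i6:sub.ALU ; RAW r6
t=5 i7/i8:st.MEM;xor.ALU ; dual

ISSUED = 4,5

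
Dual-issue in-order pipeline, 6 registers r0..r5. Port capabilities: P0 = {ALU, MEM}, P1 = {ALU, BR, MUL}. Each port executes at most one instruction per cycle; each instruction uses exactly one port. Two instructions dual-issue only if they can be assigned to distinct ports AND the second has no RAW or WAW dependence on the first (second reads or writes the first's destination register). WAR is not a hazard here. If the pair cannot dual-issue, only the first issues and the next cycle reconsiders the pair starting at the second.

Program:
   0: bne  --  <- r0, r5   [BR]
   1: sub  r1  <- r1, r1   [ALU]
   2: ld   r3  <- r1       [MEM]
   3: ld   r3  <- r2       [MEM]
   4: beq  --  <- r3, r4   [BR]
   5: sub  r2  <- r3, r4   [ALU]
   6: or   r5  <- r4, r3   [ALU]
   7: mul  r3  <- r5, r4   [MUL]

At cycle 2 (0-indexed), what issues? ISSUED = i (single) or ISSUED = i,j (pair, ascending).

ISSUED = 3

#0 head=0: bne sub i0/i1 pair
#1 head=2: ld i2 no-port MEM/MEM
#2 head=3: ld i3 RAW r3
#3 head=4: beq sub i4/i5 pair
#4 head=6: or i6 RAW r5
#5 head=7: mul i7 tail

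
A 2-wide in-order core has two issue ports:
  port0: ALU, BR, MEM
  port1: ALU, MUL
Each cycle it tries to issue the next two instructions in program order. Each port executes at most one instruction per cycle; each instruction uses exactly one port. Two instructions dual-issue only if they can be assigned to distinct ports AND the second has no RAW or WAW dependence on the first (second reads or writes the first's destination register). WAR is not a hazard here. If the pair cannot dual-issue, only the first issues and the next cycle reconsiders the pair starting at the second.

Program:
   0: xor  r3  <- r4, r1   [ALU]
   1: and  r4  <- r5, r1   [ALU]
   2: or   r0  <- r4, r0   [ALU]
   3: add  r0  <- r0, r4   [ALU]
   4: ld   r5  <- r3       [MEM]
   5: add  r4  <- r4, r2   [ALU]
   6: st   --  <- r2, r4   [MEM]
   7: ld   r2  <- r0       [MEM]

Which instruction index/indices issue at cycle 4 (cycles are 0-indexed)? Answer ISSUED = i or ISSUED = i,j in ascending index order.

ISSUED = 6

c0: i0,i1 xor.ALU;and.ALU  pair
c1: i2 or.ALU  RAW+WAW r0
c2: i3,i4 add.ALU;ld.MEM  pair
c3: i5 add.ALU  RAW r4
c4: i6 st.MEM  no-port MEM/MEM
c5: i7 ld.MEM  tail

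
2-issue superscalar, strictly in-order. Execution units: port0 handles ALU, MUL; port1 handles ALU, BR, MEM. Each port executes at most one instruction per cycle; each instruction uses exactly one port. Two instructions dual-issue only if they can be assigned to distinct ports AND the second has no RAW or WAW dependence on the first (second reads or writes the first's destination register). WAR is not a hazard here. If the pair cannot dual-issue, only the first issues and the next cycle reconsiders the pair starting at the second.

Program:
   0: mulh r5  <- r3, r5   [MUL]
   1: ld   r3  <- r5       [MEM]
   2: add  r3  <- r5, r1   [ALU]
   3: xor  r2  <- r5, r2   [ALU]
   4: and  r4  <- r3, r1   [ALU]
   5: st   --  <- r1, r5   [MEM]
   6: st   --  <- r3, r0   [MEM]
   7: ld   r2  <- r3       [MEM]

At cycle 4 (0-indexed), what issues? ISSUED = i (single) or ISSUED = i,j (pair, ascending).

ISSUED = 6

c0: i0 mulh  RAW r5
c1: i1 ld  WAW r3
c2: i2,i3 add/xor  pair
c3: i4,i5 and/st  pair
c4: i6 st  no-port MEM/MEM
c5: i7 ld  tail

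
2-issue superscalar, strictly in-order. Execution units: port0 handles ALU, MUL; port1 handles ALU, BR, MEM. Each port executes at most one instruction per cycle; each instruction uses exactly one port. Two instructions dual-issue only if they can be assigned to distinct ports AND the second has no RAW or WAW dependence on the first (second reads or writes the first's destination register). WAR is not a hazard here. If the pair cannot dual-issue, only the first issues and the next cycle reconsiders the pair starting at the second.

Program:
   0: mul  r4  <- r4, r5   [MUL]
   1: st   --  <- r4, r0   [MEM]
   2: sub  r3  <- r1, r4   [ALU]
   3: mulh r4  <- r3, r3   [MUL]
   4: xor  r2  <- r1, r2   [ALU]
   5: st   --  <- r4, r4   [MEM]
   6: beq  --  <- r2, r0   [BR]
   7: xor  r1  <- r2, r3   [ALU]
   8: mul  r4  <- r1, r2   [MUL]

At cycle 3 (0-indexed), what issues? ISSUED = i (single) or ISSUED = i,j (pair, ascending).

0. mul.MUL @i0  | RAW r4
1. st.MEM;sub.ALU @i1,i2  | dual
2. mulh.MUL;xor.ALU @i3,i4  | dual
3. st.MEM @i5  | no-port MEM/BR
4. beq.BR;xor.ALU @i6,i7  | dual
5. mul.MUL @i8  | tail

ISSUED = 5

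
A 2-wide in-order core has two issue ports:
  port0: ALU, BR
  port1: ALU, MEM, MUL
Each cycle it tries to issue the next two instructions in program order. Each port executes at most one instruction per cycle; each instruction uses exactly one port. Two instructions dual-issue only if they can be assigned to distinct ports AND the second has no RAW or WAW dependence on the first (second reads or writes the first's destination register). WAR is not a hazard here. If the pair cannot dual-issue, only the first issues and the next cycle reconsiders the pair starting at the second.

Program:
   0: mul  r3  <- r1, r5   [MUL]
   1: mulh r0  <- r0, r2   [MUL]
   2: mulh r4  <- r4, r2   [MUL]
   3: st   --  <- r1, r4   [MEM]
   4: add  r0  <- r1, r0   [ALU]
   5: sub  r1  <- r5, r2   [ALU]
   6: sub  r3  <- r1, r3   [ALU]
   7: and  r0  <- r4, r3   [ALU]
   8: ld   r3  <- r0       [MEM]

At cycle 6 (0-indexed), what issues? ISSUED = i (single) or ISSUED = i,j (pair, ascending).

t=0 i0:mul.MUL ; no-port MUL/MUL
t=1 i1:mulh.MUL ; no-port MUL/MUL
t=2 i2:mulh.MUL ; no-port MUL/MEM
t=3 i3,i4:st.MEM;add.ALU ; 2-wide
t=4 i5:sub.ALU ; RAW r1
t=5 i6:sub.ALU ; RAW r3
t=6 i7:and.ALU ; RAW r0
t=7 i8:ld.MEM ; tail

ISSUED = 7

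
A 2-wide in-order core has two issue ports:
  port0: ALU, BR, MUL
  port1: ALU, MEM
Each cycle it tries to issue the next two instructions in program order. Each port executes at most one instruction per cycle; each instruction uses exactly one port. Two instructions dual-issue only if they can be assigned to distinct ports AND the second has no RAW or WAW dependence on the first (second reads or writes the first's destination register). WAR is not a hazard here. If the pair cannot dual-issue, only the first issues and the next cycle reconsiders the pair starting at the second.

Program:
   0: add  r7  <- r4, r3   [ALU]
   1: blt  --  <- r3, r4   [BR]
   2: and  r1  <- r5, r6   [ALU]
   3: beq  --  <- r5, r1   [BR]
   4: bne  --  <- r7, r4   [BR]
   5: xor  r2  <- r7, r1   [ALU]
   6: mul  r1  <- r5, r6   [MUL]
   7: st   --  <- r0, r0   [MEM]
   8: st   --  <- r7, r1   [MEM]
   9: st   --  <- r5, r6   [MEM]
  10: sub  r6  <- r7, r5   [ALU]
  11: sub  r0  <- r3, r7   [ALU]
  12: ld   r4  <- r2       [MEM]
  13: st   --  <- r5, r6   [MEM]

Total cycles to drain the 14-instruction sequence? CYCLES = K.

t=0 i0,i1:add+blt ; dual
t=1 i2:and ; RAW r1
t=2 i3:beq ; no-port BR/BR
t=3 i4,i5:bne+xor ; dual
t=4 i6,i7:mul+st ; dual
t=5 i8:st ; no-port MEM/MEM
t=6 i9,i10:st+sub ; dual
t=7 i11,i12:sub+ld ; dual
t=8 i13:st ; tail

CYCLES = 9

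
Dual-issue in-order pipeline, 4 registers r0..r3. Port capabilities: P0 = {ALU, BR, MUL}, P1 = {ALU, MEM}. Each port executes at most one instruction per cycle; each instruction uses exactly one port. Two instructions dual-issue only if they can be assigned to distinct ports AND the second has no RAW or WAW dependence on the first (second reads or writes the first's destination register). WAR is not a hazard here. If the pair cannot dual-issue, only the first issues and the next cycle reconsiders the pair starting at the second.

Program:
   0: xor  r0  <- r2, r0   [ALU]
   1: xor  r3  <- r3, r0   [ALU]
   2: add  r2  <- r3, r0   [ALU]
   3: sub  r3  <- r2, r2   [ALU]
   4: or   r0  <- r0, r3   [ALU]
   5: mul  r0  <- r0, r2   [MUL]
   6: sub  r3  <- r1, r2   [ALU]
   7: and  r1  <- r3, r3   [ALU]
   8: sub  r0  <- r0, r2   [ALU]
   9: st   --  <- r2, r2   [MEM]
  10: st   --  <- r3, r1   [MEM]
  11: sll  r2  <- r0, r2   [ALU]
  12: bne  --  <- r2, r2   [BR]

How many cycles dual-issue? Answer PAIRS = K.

PAIRS = 3

c0: i0 xor.ALU  RAW r0
c1: i1 xor.ALU  RAW r3
c2: i2 add.ALU  RAW r2
c3: i3 sub.ALU  RAW r3
c4: i4 or.ALU  RAW+WAW r0
c5: i5/i6 mul.MUL+sub.ALU  pair
c6: i7/i8 and.ALU+sub.ALU  pair
c7: i9 st.MEM  no-port MEM/MEM
c8: i10/i11 st.MEM+sll.ALU  pair
c9: i12 bne.BR  tail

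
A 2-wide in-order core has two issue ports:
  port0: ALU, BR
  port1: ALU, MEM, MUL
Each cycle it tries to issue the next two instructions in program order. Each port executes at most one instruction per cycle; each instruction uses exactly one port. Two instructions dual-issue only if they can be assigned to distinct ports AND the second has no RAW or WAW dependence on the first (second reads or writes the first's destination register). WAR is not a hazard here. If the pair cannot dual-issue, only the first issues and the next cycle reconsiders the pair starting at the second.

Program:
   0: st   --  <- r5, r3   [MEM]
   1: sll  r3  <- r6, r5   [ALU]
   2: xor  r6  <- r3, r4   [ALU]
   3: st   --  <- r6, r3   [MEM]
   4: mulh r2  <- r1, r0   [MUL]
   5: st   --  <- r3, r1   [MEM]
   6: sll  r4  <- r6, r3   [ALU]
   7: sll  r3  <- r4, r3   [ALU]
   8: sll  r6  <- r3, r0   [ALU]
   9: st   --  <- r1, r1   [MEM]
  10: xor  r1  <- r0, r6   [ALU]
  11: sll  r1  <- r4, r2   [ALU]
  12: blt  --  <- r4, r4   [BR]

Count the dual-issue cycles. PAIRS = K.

t=0 i0,i1:st.MEM/sll.ALU ; dual
t=1 i2:xor.ALU ; RAW r6
t=2 i3:st.MEM ; no-port MEM/MUL
t=3 i4:mulh.MUL ; no-port MUL/MEM
t=4 i5,i6:st.MEM/sll.ALU ; dual
t=5 i7:sll.ALU ; RAW r3
t=6 i8,i9:sll.ALU/st.MEM ; dual
t=7 i10:xor.ALU ; WAW r1
t=8 i11,i12:sll.ALU/blt.BR ; dual

PAIRS = 4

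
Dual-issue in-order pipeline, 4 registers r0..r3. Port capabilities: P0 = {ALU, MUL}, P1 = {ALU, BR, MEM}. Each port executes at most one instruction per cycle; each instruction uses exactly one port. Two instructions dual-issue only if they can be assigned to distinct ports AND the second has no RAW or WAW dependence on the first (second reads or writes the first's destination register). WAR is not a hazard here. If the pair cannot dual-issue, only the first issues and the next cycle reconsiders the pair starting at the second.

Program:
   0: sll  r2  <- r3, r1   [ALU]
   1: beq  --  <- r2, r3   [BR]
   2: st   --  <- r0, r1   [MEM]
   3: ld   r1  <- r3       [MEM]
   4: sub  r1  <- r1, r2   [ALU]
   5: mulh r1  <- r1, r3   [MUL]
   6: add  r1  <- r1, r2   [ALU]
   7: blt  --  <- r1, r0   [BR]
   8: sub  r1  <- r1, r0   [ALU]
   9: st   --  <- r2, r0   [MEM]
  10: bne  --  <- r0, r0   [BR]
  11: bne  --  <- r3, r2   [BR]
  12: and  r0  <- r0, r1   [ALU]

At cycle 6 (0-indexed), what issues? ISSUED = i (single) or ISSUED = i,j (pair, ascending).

  cy0 -> i0 (sll) RAW r2
  cy1 -> i1 (beq) no-port BR/MEM
  cy2 -> i2 (st) no-port MEM/MEM
  cy3 -> i3 (ld) RAW+WAW r1
  cy4 -> i4 (sub) RAW+WAW r1
  cy5 -> i5 (mulh) RAW+WAW r1
  cy6 -> i6 (add) RAW r1
  cy7 -> i7+i8 (blt;sub) dual
  cy8 -> i9 (st) no-port MEM/BR
  cy9 -> i10 (bne) no-port BR/BR
  cy10 -> i11+i12 (bne;and) dual

ISSUED = 6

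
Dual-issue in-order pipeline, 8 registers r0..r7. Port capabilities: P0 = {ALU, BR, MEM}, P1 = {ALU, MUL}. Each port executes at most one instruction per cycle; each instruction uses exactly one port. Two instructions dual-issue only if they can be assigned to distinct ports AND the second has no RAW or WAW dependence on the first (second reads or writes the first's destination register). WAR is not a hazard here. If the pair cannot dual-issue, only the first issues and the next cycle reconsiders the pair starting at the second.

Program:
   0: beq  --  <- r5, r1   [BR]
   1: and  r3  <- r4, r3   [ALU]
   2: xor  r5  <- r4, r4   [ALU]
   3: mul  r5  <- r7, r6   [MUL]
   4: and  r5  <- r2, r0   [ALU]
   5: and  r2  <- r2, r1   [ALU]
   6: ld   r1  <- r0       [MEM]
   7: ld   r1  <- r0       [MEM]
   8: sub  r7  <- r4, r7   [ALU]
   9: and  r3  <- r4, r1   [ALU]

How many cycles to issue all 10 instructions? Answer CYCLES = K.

0. beq/and @i0+i1  | pair
1. xor @i2  | WAW r5
2. mul @i3  | WAW r5
3. and/and @i4+i5  | pair
4. ld @i6  | no-port MEM/MEM
5. ld/sub @i7+i8  | pair
6. and @i9  | tail

CYCLES = 7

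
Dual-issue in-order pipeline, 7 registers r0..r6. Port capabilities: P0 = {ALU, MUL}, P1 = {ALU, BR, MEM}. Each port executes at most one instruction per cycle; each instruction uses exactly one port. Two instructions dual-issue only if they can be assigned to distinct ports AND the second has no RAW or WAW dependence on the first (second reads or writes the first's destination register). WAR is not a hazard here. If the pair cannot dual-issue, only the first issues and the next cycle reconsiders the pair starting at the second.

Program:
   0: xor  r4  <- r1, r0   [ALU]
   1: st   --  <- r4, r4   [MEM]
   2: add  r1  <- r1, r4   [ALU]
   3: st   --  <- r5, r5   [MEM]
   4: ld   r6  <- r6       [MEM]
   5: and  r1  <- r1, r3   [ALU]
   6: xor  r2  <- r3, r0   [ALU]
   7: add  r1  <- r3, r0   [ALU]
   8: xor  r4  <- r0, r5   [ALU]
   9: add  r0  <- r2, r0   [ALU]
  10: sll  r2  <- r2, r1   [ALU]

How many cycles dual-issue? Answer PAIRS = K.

0. xor.ALU @i0  | RAW r4
1. st.MEM;add.ALU @i1+i2  | 2-wide
2. st.MEM @i3  | no-port MEM/MEM
3. ld.MEM;and.ALU @i4+i5  | 2-wide
4. xor.ALU;add.ALU @i6+i7  | 2-wide
5. xor.ALU;add.ALU @i8+i9  | 2-wide
6. sll.ALU @i10  | tail

PAIRS = 4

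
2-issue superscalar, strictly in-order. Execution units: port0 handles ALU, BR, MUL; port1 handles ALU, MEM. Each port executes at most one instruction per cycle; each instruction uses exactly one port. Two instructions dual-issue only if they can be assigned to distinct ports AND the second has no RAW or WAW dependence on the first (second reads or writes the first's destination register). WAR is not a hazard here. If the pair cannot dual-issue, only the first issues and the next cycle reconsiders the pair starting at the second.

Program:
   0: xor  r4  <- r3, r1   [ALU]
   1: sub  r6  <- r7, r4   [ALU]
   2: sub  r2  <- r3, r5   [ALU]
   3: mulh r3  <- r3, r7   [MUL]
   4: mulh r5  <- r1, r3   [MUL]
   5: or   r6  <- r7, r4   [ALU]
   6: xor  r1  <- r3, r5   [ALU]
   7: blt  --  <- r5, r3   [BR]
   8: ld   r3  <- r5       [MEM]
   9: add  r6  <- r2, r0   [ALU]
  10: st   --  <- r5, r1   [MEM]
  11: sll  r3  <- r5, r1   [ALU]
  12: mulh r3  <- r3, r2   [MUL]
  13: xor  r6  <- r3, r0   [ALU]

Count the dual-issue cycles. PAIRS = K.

t=0 i0:xor.ALU ; RAW r4
t=1 i1,i2:sub.ALU sub.ALU ; pair
t=2 i3:mulh.MUL ; no-port MUL/MUL
t=3 i4,i5:mulh.MUL or.ALU ; pair
t=4 i6,i7:xor.ALU blt.BR ; pair
t=5 i8,i9:ld.MEM add.ALU ; pair
t=6 i10,i11:st.MEM sll.ALU ; pair
t=7 i12:mulh.MUL ; RAW r3
t=8 i13:xor.ALU ; tail

PAIRS = 5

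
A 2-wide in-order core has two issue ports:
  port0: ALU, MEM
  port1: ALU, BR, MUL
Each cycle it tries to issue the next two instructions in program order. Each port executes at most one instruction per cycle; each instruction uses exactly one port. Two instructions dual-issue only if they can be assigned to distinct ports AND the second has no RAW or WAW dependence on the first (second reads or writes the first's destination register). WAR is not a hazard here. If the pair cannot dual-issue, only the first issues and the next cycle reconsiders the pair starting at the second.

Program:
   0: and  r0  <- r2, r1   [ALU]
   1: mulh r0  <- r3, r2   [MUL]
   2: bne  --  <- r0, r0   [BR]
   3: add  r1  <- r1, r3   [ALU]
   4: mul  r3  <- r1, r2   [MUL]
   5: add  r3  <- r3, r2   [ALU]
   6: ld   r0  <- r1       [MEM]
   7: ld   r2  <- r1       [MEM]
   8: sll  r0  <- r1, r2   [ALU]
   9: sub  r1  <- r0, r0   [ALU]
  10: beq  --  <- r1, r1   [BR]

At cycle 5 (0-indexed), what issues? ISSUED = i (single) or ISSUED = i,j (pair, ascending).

ISSUED = 7

  cy0 -> i0 (and) WAW r0
  cy1 -> i1 (mulh) no-port MUL/BR
  cy2 -> i2/i3 (bne/add) dual
  cy3 -> i4 (mul) RAW+WAW r3
  cy4 -> i5/i6 (add/ld) dual
  cy5 -> i7 (ld) RAW r2
  cy6 -> i8 (sll) RAW r0
  cy7 -> i9 (sub) RAW r1
  cy8 -> i10 (beq) tail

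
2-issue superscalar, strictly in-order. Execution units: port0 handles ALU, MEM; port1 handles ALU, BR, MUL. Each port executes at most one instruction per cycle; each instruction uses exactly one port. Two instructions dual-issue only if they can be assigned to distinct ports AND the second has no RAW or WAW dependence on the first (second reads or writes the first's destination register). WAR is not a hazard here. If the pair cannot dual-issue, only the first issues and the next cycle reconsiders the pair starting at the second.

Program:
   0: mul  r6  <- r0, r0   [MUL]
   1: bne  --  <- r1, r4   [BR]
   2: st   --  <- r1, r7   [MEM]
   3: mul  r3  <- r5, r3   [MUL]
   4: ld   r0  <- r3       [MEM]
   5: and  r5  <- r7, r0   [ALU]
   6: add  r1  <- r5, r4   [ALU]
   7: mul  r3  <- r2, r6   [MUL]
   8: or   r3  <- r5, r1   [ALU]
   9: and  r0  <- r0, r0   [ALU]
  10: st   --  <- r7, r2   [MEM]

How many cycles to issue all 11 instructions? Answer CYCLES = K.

0. mul.MUL @i0  | no-port MUL/BR
1. bne.BR st.MEM @i1/i2  | pair
2. mul.MUL @i3  | RAW r3
3. ld.MEM @i4  | RAW r0
4. and.ALU @i5  | RAW r5
5. add.ALU mul.MUL @i6/i7  | pair
6. or.ALU and.ALU @i8/i9  | pair
7. st.MEM @i10  | tail

CYCLES = 8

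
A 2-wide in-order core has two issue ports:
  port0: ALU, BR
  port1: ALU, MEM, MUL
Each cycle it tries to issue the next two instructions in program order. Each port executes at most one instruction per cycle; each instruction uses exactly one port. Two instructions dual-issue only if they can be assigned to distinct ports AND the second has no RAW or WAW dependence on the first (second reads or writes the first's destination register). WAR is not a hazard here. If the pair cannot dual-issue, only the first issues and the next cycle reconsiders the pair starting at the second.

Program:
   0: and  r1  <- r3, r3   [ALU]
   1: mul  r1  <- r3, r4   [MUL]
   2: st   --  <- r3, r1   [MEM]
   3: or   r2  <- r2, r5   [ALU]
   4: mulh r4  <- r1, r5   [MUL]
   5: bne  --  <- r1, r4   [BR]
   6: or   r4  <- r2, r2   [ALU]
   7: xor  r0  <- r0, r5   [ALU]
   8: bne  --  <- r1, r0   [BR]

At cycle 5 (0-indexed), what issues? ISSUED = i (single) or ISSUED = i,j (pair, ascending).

t=0 i0:and ; WAW r1
t=1 i1:mul ; no-port MUL/MEM
t=2 i2/i3:st or ; 2-wide
t=3 i4:mulh ; RAW r4
t=4 i5/i6:bne or ; 2-wide
t=5 i7:xor ; RAW r0
t=6 i8:bne ; tail

ISSUED = 7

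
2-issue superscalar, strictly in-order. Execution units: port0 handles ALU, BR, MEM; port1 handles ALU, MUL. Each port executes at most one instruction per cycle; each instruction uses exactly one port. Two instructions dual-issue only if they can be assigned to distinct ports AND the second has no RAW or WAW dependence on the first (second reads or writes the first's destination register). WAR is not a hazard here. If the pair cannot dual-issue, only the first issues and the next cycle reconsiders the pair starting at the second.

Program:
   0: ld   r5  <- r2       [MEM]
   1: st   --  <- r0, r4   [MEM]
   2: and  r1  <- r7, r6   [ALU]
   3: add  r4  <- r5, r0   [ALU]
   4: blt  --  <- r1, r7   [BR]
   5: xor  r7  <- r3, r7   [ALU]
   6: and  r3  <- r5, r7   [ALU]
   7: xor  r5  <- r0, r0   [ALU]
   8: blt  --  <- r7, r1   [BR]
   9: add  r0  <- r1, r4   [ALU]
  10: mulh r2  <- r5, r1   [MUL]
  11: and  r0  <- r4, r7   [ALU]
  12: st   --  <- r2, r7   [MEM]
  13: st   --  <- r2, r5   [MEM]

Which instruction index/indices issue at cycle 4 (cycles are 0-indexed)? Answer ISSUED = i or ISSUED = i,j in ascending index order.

t=0 i0:ld.MEM ; no-port MEM/MEM
t=1 i1+i2:st.MEM;and.ALU ; dual
t=2 i3+i4:add.ALU;blt.BR ; dual
t=3 i5:xor.ALU ; RAW r7
t=4 i6+i7:and.ALU;xor.ALU ; dual
t=5 i8+i9:blt.BR;add.ALU ; dual
t=6 i10+i11:mulh.MUL;and.ALU ; dual
t=7 i12:st.MEM ; no-port MEM/MEM
t=8 i13:st.MEM ; tail

ISSUED = 6,7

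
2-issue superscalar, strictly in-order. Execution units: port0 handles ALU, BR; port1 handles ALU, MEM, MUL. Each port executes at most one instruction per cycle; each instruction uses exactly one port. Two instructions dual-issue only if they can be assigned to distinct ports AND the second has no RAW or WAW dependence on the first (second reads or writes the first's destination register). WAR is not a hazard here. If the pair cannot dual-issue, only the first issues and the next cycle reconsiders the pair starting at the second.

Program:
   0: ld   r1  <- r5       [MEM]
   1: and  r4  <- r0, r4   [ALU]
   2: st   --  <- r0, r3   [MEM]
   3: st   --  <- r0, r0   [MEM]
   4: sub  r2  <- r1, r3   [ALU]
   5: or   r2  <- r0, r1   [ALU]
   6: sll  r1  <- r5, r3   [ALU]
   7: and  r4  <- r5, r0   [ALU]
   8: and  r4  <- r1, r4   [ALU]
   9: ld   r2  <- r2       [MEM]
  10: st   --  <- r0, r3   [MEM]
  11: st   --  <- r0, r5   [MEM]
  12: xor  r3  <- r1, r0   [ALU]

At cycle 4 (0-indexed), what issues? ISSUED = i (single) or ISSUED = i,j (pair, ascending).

0. ld.MEM/and.ALU @i0&i1  | 2-wide
1. st.MEM @i2  | no-port MEM/MEM
2. st.MEM/sub.ALU @i3&i4  | 2-wide
3. or.ALU/sll.ALU @i5&i6  | 2-wide
4. and.ALU @i7  | RAW+WAW r4
5. and.ALU/ld.MEM @i8&i9  | 2-wide
6. st.MEM @i10  | no-port MEM/MEM
7. st.MEM/xor.ALU @i11&i12  | 2-wide

ISSUED = 7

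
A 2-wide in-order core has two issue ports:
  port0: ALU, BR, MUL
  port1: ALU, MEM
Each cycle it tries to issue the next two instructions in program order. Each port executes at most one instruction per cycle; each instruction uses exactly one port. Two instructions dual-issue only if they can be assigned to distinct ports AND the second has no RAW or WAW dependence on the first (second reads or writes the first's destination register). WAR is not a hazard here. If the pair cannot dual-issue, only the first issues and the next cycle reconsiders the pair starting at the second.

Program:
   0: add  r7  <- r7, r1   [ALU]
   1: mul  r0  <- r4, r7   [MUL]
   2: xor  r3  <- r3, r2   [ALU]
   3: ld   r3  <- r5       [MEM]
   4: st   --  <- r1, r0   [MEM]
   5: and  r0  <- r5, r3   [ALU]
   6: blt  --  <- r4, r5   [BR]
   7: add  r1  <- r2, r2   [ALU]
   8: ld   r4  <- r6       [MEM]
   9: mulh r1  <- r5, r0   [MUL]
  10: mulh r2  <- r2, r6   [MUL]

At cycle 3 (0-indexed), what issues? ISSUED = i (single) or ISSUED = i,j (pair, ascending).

[0] i0  add  -- RAW r7
[1] i1/i2  mul+xor  -- 2-wide
[2] i3  ld  -- no-port MEM/MEM
[3] i4/i5  st+and  -- 2-wide
[4] i6/i7  blt+add  -- 2-wide
[5] i8/i9  ld+mulh  -- 2-wide
[6] i10  mulh  -- tail

ISSUED = 4,5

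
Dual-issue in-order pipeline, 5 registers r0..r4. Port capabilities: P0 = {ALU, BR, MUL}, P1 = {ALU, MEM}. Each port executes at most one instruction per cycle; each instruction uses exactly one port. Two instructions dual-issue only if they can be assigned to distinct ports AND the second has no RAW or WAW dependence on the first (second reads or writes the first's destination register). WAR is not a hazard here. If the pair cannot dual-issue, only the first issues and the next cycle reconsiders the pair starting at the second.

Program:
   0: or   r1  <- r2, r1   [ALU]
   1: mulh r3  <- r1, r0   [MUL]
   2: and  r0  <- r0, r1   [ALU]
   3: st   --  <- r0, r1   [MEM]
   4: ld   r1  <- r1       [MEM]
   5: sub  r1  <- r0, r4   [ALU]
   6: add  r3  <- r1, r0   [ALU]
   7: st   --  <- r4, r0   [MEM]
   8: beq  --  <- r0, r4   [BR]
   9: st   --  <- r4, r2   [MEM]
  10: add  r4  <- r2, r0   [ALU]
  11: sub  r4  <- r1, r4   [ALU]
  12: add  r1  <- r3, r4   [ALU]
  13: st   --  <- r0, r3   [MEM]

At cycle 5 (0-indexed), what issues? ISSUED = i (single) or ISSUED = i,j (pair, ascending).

#0 head=0: or i0 RAW r1
#1 head=1: mulh;and i1,i2 pair
#2 head=3: st i3 no-port MEM/MEM
#3 head=4: ld i4 WAW r1
#4 head=5: sub i5 RAW r1
#5 head=6: add;st i6,i7 pair
#6 head=8: beq;st i8,i9 pair
#7 head=10: add i10 RAW+WAW r4
#8 head=11: sub i11 RAW r4
#9 head=12: add;st i12,i13 pair

ISSUED = 6,7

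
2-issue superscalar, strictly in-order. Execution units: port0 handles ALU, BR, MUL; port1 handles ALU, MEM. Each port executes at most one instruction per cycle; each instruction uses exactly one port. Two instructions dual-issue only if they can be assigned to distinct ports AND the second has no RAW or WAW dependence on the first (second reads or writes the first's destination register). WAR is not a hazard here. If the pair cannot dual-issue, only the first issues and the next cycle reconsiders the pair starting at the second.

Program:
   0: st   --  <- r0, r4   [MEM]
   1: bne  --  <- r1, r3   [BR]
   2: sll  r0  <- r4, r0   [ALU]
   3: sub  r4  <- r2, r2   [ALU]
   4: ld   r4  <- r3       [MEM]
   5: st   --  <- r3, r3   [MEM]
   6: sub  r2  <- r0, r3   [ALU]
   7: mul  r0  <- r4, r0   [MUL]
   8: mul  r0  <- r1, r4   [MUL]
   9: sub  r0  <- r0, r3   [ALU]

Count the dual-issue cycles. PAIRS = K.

PAIRS = 3

  cy0 -> i0&i1 (st.MEM/bne.BR) dual
  cy1 -> i2&i3 (sll.ALU/sub.ALU) dual
  cy2 -> i4 (ld.MEM) no-port MEM/MEM
  cy3 -> i5&i6 (st.MEM/sub.ALU) dual
  cy4 -> i7 (mul.MUL) no-port MUL/MUL
  cy5 -> i8 (mul.MUL) RAW+WAW r0
  cy6 -> i9 (sub.ALU) tail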